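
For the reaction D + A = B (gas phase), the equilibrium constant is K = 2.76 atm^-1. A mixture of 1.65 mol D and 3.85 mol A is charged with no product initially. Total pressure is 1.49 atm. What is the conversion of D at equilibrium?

Let X = conversion of D (basis 1.65 mol D); extent of reaction ξ = 1.65X.
Moles: n_D = 1.65 − 1.65X; n_A = 3.85 − 1.65X; n_B = 1.65X.
Summing: n_T = 5.5 − 1.65X.
With p_i = (n_i/n_T)P, K = p_B / (p_D p_A).
Equating to 2.76 atm^-1 and solving on 0 < X < 1: X = 0.718.

X = 0.718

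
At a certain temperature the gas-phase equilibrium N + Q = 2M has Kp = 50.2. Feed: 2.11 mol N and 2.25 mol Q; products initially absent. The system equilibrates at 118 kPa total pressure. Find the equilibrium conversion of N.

X = 0.804

Let X = conversion of N (basis 2.11 mol N); extent of reaction ξ = 2.11X.
At extent ξ: n_N = 2.11 − 2.11X; n_Q = 2.25 − 2.11X; n_M = 4.22X.
Since Δν = 0, n_T = 4.36 throughout.
y_i = n_i/n_T, p_i = y_i·P. Kp = p_M^2 / (p_N p_Q).
Equating to 50.2 and solving on 0 < X < 1: X = 0.804.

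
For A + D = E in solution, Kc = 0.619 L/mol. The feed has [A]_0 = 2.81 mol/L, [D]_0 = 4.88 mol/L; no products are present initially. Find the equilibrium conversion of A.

Let X = conversion of A; extent ξ = 2.81·X mol/L.
Concentrations: [A] = 2.81 − 2.81X; [D] = 4.88 − 2.81X; [E] = 2.81X.
Kc = [E] / ([A] [D]).
Solving Kc = 0.619 for X ∈ (0,1): X = 0.653.

X = 0.653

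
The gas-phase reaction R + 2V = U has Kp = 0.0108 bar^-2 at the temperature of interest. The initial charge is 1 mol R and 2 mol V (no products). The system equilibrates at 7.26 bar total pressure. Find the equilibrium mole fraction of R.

y_R = 0.311

Basis: 1 mol R initially; let X = conversion of R. Extent ξ = X.
Mole table: n_R = 1 − X; n_V = 2 − 2X; n_U = X.
Summing: n_T = 3 − 2X.
y_i = n_i/n_T, p_i = y_i·P. Kp = p_U / (p_R p_V^2).
This yields a degree-3 equation in X; solving on (0,1), X = 0.180.
Then n_R = 0.82, n_T = 2.64, so y_R = 0.311.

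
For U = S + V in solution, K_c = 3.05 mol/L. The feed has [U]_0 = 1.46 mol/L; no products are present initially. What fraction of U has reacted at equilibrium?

X = 0.739

Let X = conversion of U; extent ξ = 1.46·X mol/L.
Concentrations: [U] = 1.46 − 1.46X; [S] = 1.46X; [V] = 1.46X.
K_c = [S] [V] / ([U]).
Solving K_c = 3.05 for X ∈ (0,1): X = 0.739.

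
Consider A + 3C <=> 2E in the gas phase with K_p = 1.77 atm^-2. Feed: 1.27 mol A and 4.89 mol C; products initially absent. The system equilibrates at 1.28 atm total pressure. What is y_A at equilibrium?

y_A = 0.125

Take 1.27 mol A as basis and let X be its fractional conversion, so ξ = 1.27X.
Species balance: n_A = 1.27 − 1.27X; n_C = 4.89 − 3.81X; n_E = 2.54X.
Summing: n_T = 6.16 − 2.54X.
With p_i = (n_i/n_T)P, K_p = p_E^2 / (p_A p_C^3).
Substituting and setting equal to 1.77 atm^-2 gives a polynomial in X; the root in (0,1) is X = 0.527.
Then n_A = 0.601, n_T = 4.82, so y_A = 0.125.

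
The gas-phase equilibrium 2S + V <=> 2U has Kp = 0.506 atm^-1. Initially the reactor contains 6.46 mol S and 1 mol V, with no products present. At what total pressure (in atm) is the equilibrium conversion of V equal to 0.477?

Let X = conversion of V (basis 1 mol V); extent of reaction ξ = X.
Moles: n_S = 6.46 − 2X; n_V = 1 − X; n_U = 2X.
n_T = Σnᵢ = 7.46 − X.
Kp = p_U^2 / (p_S^2 p_V) with p_i = (n_i/n_T)·P.
At X = 0.477: the mole-fraction product g(X) = Π y_i^ν_i = 0.4008. Since Kp = g(X)·P^{-1}, P = (g/Kp)^(1/1) = (0.4008/0.506)^(1/1) = 0.792 atm.

P = 0.792 atm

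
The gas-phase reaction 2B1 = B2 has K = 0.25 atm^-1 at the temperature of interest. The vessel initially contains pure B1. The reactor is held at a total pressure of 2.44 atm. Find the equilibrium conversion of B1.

X = 0.461

Basis: 1 mol B1 initially; let X = conversion of B1. Extent ξ = 0.5X.
Species balance: n_B1 = 1 − X; n_B2 = 0.5X.
Summing: n_T = 1 − 0.5X.
y_i = n_i/n_T, p_i = y_i·P. K = p_B2 / (p_B1^2).
Setting this equal to 0.25 atm^-1 and taking the physical root (0 < X < 1) gives X = 0.461.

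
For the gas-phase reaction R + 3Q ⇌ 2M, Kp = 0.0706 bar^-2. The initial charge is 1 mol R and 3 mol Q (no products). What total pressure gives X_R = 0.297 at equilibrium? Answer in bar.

P = 2.97 bar

Take 1 mol R as basis and let X be its fractional conversion, so ξ = X.
Species balance: n_R = 1 − X; n_Q = 3 − 3X; n_M = 2X.
n_T = Σnᵢ = 4 − 2X.
Kp = p_M^2 / (p_R p_Q^3) with p_i = (n_i/n_T)·P.
At X = 0.297: the mole-fraction product g(X) = Π y_i^ν_i = 0.6207. Since Kp = g(X)·P^{-2}, P = (g/Kp)^(1/2) = (0.6207/0.0706)^(1/2) = 2.97 bar.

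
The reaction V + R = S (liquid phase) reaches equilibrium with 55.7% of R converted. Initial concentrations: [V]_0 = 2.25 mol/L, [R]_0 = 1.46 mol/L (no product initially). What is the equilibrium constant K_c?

Let X = conversion of R.
Concentrations: [V] = 2.25 − 1.46X; [R] = 1.46 − 1.46X; [S] = 1.46X.
At X = 0.557: [V] = 1.44, [R] = 0.647, [S] = 0.813.
K_c = [S] / ([V] [R]) = 0.875 L/mol.

K_c = 0.875 L/mol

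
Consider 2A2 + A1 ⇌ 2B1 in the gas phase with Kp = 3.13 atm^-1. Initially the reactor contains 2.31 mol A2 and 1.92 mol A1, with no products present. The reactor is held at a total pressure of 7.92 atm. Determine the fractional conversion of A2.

Basis: 2.31 mol A2 initially; let X = conversion of A2. Extent ξ = 1.16X.
Mole table: n_A2 = 2.31 − 2.31X; n_A1 = 1.92 − 1.16X; n_B1 = 2.31X.
Summing: n_T = 4.23 − 1.16X.
With p_i = (n_i/n_T)P, Kp = p_B1^2 / (p_A2^2 p_A1).
Equating to 3.13 atm^-1 and solving on 0 < X < 1: X = 0.737.

X = 0.737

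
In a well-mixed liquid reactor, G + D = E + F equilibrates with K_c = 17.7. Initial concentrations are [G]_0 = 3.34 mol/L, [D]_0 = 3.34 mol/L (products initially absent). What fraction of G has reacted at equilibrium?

X = 0.808

Let X = conversion of G; extent ξ = 3.34·X mol/L.
Concentrations: [G] = 3.34 − 3.34X; [D] = 3.34 − 3.34X; [E] = 3.34X; [F] = 3.34X.
K_c = [E] [F] / ([G] [D]).
Equating to 17.7: the physical root is X = 0.808.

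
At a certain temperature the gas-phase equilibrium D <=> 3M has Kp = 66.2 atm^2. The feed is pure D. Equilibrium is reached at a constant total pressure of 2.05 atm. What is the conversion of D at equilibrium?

Take 1 mol D as basis and let X be its fractional conversion, so ξ = X.
Species balance: n_D = 1 − X; n_M = 3X.
Total moles n_T = 1 + 2X.
Mole fractions y_i = n_i/n_T; Kp = p_M^3 / (p_D) with p_i = y_i·P.
Substituting and setting equal to 66.2 atm^2 gives a polynomial in X; the root in (0,1) is X = 0.854.

X = 0.854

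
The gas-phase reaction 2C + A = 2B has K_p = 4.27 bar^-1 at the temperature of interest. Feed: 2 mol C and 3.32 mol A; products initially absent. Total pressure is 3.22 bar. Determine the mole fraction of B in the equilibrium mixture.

Let X = conversion of C (basis 2 mol C); extent of reaction ξ = X.
Moles: n_C = 2 − 2X; n_A = 3.32 − X; n_B = 2X.
n_T = Σnᵢ = 5.32 − X.
With p_i = (n_i/n_T)P, K_p = p_B^2 / (p_C^2 p_A).
Setting this equal to 4.27 bar^-1 and taking the physical root (0 < X < 1) gives X = 0.736.
Then n_B = 1.47, n_T = 4.58, so y_B = 0.321.

y_B = 0.321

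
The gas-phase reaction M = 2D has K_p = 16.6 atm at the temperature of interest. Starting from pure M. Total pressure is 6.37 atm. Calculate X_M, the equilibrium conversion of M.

Basis: 1 mol M initially; let X = conversion of M. Extent ξ = X.
At extent ξ: n_M = 1 − X; n_D = 2X.
n_T = Σnᵢ = 1 + X.
Mole fractions y_i = n_i/n_T; K_p = p_D^2 / (p_M) with p_i = y_i·P.
Equating to 16.6 atm and solving on 0 < X < 1: X = 0.628.

X = 0.628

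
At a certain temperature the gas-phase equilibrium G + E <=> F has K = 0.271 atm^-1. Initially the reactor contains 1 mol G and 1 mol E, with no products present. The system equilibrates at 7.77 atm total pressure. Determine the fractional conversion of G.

X = 0.433

Basis: 1 mol G initially; let X = conversion of G. Extent ξ = X.
Moles: n_G = 1 − X; n_E = 1 − X; n_F = X.
Summing: n_T = 2 − X.
y_i = n_i/n_T, p_i = y_i·P. K = p_F / (p_G p_E).
This yields a degree-2 equation in X; solving on (0,1), X = 0.433.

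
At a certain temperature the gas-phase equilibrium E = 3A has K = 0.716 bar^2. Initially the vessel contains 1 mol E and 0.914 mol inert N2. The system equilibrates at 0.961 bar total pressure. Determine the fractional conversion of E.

X = 0.496

Basis: 1 mol E initially; let X = conversion of E. Extent ξ = X.
At extent ξ: n_E = 1 − X; n_A = 3X; n_I = 0.914 (inert).
Summing: n_T = 1.91 + 2X.
With p_i = (n_i/n_T)P, K = p_A^3 / (p_E).
This yields a degree-3 equation in X; solving on (0,1), X = 0.496.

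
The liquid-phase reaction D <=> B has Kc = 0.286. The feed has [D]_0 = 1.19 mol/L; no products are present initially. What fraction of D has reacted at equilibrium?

Let X = conversion of D; extent ξ = 1.19·X mol/L.
Concentrations: [D] = 1.19 − 1.19X; [B] = 1.19X.
Kc = [B] / ([D]).
Solving Kc = 0.286 for X ∈ (0,1): X = 0.222.

X = 0.222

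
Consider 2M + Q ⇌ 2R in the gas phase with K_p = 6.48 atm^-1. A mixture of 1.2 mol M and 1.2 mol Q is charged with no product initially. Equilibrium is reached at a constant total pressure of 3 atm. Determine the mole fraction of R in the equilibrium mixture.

y_R = 0.449

Take 1.2 mol M as basis and let X be its fractional conversion, so ξ = 0.6X.
Mole table: n_M = 1.2 − 1.2X; n_Q = 1.2 − 0.6X; n_R = 1.2X.
Summing: n_T = 2.4 − 0.6X.
With p_i = (n_i/n_T)P, K_p = p_R^2 / (p_M^2 p_Q).
This yields a degree-3 equation in X; solving on (0,1), X = 0.733.
Then n_R = 0.88, n_T = 1.96, so y_R = 0.449.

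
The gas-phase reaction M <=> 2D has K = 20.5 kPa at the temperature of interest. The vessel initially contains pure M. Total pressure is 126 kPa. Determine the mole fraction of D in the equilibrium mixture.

y_D = 0.330

Let X = conversion of M (basis 1 mol M); extent of reaction ξ = X.
Mole table: n_M = 1 − X; n_D = 2X.
n_T = Σnᵢ = 1 + X.
y_i = n_i/n_T, p_i = y_i·P. K = p_D^2 / (p_M).
Equating to 20.5 kPa and solving on 0 < X < 1: X = 0.198.
Then n_D = 0.395, n_T = 1.2, so y_D = 0.330.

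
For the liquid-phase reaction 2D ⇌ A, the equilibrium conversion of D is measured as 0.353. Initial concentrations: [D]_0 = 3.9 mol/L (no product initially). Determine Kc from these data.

Kc = 0.108 L/mol

Let X = conversion of D.
Concentrations: [D] = 3.9 − 3.9X; [A] = 1.95X.
At X = 0.353: [D] = 2.52, [A] = 0.688.
Kc = [A] / ([D]^2) = 0.108 L/mol.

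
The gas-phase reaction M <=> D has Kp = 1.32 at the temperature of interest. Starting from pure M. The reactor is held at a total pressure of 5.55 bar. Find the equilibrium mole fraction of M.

Let X = conversion of M (basis 1 mol M); extent of reaction ξ = X.
Mole table: n_M = 1 − X; n_D = X.
Since Δν = 0, n_T = 1 throughout.
With p_i = (n_i/n_T)P, Kp = p_D / (p_M).
Equating to 1.32 and solving on 0 < X < 1: X = 0.569.
Then n_M = 0.431, n_T = 1, so y_M = 0.431.

y_M = 0.431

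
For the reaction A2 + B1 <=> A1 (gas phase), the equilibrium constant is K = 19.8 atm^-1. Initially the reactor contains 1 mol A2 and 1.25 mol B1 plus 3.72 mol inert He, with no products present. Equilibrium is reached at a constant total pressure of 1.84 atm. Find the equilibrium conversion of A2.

Take 1 mol A2 as basis and let X be its fractional conversion, so ξ = X.
Moles: n_A2 = 1 − X; n_B1 = 1.25 − X; n_A1 = X; n_I = 3.72 (inert).
Summing: n_T = 5.97 − X.
With p_i = (n_i/n_T)P, K = p_A1 / (p_A2 p_B1).
Equating to 19.8 atm^-1 and solving on 0 < X < 1: X = 0.771.

X = 0.771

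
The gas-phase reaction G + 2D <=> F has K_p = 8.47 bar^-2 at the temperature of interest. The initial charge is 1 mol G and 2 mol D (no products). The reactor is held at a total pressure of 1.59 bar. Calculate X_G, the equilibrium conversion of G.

Basis: 1 mol G initially; let X = conversion of G. Extent ξ = X.
Mole table: n_G = 1 − X; n_D = 2 − 2X; n_F = X.
Summing: n_T = 3 − 2X.
y_i = n_i/n_T, p_i = y_i·P. K_p = p_F / (p_G p_D^2).
Setting this equal to 8.47 bar^-2 and taking the physical root (0 < X < 1) gives X = 0.727.

X = 0.727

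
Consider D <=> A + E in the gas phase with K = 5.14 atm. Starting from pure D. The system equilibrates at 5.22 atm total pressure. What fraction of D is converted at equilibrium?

X = 0.704

Basis: 1 mol D initially; let X = conversion of D. Extent ξ = X.
Mole table: n_D = 1 − X; n_A = X; n_E = X.
n_T = Σnᵢ = 1 + X.
y_i = n_i/n_T, p_i = y_i·P. K = p_A p_E / (p_D).
This yields a degree-2 equation in X; solving on (0,1), X = 0.704.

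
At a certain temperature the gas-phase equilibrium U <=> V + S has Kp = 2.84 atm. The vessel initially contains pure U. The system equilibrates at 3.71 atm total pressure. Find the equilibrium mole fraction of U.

Let X = conversion of U (basis 1 mol U); extent of reaction ξ = X.
Moles: n_U = 1 − X; n_V = X; n_S = X.
n_T = Σnᵢ = 1 + X.
Mole fractions y_i = n_i/n_T; Kp = p_V p_S / (p_U) with p_i = y_i·P.
Setting this equal to 2.84 atm and taking the physical root (0 < X < 1) gives X = 0.658.
Then n_U = 0.342, n_T = 1.66, so y_U = 0.206.

y_U = 0.206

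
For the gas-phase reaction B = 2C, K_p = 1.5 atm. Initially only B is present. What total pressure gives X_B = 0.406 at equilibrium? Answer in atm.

P = 1.9 atm

Let X = conversion of B (basis 1 mol B); extent of reaction ξ = X.
At extent ξ: n_B = 1 − X; n_C = 2X.
Summing: n_T = 1 + X.
K_p = p_C^2 / (p_B) with p_i = (n_i/n_T)·P.
At X = 0.406: the mole-fraction product g(X) = Π y_i^ν_i = 0.7895. Since K_p = g(X)·P^{1}, P = (K_p/g)^(1/1) = (1.5/0.7895)^(1/1) = 1.9 atm.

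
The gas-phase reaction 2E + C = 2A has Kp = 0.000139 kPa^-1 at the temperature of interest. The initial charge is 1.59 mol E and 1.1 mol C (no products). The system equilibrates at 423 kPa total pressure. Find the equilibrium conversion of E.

X = 0.131

Basis: 1.59 mol E initially; let X = conversion of E. Extent ξ = 0.795X.
Species balance: n_E = 1.59 − 1.59X; n_C = 1.1 − 0.795X; n_A = 1.59X.
n_T = Σnᵢ = 2.69 − 0.795X.
y_i = n_i/n_T, p_i = y_i·P. Kp = p_A^2 / (p_E^2 p_C).
Substituting and setting equal to 0.000139 kPa^-1 gives a polynomial in X; the root in (0,1) is X = 0.131.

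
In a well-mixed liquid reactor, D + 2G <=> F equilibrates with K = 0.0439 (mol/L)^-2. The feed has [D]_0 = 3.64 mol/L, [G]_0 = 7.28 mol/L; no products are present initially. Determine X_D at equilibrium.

X = 0.430

Let X = conversion of D; extent ξ = 3.64·X mol/L.
Concentrations: [D] = 3.64 − 3.64X; [G] = 7.28 − 7.28X; [F] = 3.64X.
K = [F] / ([D] [G]^2).
Solving K = 0.0439 for X ∈ (0,1): X = 0.430.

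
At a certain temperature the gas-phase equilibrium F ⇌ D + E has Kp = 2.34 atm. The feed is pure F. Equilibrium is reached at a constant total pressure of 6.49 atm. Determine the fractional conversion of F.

X = 0.515

Basis: 1 mol F initially; let X = conversion of F. Extent ξ = X.
Mole table: n_F = 1 − X; n_D = X; n_E = X.
n_T = Σnᵢ = 1 + X.
With p_i = (n_i/n_T)P, Kp = p_D p_E / (p_F).
This yields a degree-2 equation in X; solving on (0,1), X = 0.515.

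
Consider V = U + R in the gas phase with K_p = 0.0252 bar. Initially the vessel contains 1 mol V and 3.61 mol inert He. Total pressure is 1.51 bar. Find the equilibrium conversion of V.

Basis: 1 mol V initially; let X = conversion of V. Extent ξ = X.
At extent ξ: n_V = 1 − X; n_U = X; n_R = X; n_I = 3.61 (inert).
Total moles n_T = 4.61 + X.
Mole fractions y_i = n_i/n_T; K_p = p_U p_R / (p_V) with p_i = y_i·P.
Equating to 0.0252 bar and solving on 0 < X < 1: X = 0.247.

X = 0.247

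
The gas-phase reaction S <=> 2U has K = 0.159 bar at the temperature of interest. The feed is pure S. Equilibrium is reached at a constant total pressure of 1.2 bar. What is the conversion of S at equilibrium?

X = 0.179

Let X = conversion of S (basis 1 mol S); extent of reaction ξ = X.
At extent ξ: n_S = 1 − X; n_U = 2X.
n_T = Σnᵢ = 1 + X.
With p_i = (n_i/n_T)P, K = p_U^2 / (p_S).
This yields a degree-2 equation in X; solving on (0,1), X = 0.179.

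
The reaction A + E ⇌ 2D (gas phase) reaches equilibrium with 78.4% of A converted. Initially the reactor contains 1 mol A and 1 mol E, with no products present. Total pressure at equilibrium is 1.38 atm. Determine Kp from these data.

Kp = 52.7

Basis: 1 mol A initially; let X = conversion of A. Extent ξ = X.
Mole table: n_A = 1 − X; n_E = 1 − X; n_D = 2X.
Since Δν = 0, n_T = 2 throughout.
At X = 0.784: n_A = 0.216, n_E = 0.216, n_D = 1.57, n_T = 2.
p_i = (n_i/n_T)·P. Kp = p_D^2 / (p_A p_E) = 52.7.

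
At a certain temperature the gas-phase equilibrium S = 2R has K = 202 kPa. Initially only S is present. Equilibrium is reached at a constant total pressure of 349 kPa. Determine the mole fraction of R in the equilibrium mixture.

Basis: 1 mol S initially; let X = conversion of S. Extent ξ = X.
Mole table: n_S = 1 − X; n_R = 2X.
Total moles n_T = 1 + X.
y_i = n_i/n_T, p_i = y_i·P. K = p_R^2 / (p_S).
Substituting and setting equal to 202 kPa gives a polynomial in X; the root in (0,1) is X = 0.356.
Then n_R = 0.711, n_T = 1.36, so y_R = 0.525.

y_R = 0.525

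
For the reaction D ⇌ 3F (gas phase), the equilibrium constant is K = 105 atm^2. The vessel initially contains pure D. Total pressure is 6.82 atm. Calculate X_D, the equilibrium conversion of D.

Basis: 1 mol D initially; let X = conversion of D. Extent ξ = X.
Moles: n_D = 1 − X; n_F = 3X.
n_T = Σnᵢ = 1 + 2X.
y_i = n_i/n_T, p_i = y_i·P. K = p_F^3 / (p_D).
This yields a degree-3 equation in X; solving on (0,1), X = 0.550.

X = 0.550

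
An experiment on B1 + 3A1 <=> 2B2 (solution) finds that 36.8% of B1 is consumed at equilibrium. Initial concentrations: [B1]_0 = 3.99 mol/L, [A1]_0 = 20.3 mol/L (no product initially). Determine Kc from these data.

Let X = conversion of B1.
Concentrations: [B1] = 3.99 − 3.99X; [A1] = 20.3 − 12X; [B2] = 7.98X.
At X = 0.368: [B1] = 2.52, [A1] = 15.9, [B2] = 2.94.
Kc = [B2]^2 / ([B1] [A1]^3) = 0.000852 (mol/L)^-2.

Kc = 0.000852 (mol/L)^-2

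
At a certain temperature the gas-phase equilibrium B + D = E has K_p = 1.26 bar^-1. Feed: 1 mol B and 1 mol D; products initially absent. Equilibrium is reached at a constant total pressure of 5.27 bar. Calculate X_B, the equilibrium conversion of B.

X = 0.638

Take 1 mol B as basis and let X be its fractional conversion, so ξ = X.
At extent ξ: n_B = 1 − X; n_D = 1 − X; n_E = X.
n_T = Σnᵢ = 2 − X.
With p_i = (n_i/n_T)P, K_p = p_E / (p_B p_D).
Setting this equal to 1.26 bar^-1 and taking the physical root (0 < X < 1) gives X = 0.638.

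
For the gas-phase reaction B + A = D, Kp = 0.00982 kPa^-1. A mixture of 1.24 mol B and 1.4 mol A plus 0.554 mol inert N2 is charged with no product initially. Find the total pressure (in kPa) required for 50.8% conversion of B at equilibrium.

Let X = conversion of B (basis 1.24 mol B); extent of reaction ξ = 1.24X.
Species balance: n_B = 1.24 − 1.24X; n_A = 1.4 − 1.24X; n_D = 1.24X; n_I = 0.554 (inert).
Total moles n_T = 3.19 − 1.24X.
Kp = p_D / (p_B p_A) with p_i = (n_i/n_T)·P.
At X = 0.508: the mole-fraction product g(X) = Π y_i^ν_i = 3.438. Since Kp = g(X)·P^{-1}, P = (g/Kp)^(1/1) = (3.438/0.00982)^(1/1) = 350 kPa.

P = 350 kPa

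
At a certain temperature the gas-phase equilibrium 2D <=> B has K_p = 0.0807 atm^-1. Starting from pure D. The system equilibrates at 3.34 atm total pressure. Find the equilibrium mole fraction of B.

y_B = 0.181

Let X = conversion of D (basis 1 mol D); extent of reaction ξ = 0.5X.
At extent ξ: n_D = 1 − X; n_B = 0.5X.
Total moles n_T = 1 − 0.5X.
y_i = n_i/n_T, p_i = y_i·P. K_p = p_B / (p_D^2).
This yields a degree-2 equation in X; solving on (0,1), X = 0.306.
Then n_B = 0.153, n_T = 0.847, so y_B = 0.181.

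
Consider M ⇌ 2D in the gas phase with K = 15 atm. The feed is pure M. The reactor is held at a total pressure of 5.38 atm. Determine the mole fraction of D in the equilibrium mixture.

y_D = 0.781

Let X = conversion of M (basis 1 mol M); extent of reaction ξ = X.
At extent ξ: n_M = 1 − X; n_D = 2X.
Total moles n_T = 1 + X.
Mole fractions y_i = n_i/n_T; K = p_D^2 / (p_M) with p_i = y_i·P.
This yields a degree-2 equation in X; solving on (0,1), X = 0.641.
Then n_D = 1.28, n_T = 1.64, so y_D = 0.781.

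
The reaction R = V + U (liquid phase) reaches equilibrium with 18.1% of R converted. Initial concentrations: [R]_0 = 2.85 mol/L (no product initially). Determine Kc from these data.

Kc = 0.114 mol/L

Let X = conversion of R.
Concentrations: [R] = 2.85 − 2.85X; [V] = 2.85X; [U] = 2.85X.
At X = 0.181: [R] = 2.33, [V] = 0.516, [U] = 0.516.
Kc = [V] [U] / ([R]) = 0.114 mol/L.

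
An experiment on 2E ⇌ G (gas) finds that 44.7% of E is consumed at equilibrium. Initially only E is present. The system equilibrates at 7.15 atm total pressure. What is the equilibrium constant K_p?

K_p = 0.0794 atm^-1

Let X = conversion of E (basis 1 mol E); extent of reaction ξ = 0.5X.
Mole table: n_E = 1 − X; n_G = 0.5X.
Summing: n_T = 1 − 0.5X.
At X = 0.447: n_E = 0.553, n_G = 0.224, n_T = 0.776.
p_i = (n_i/n_T)·P. K_p = p_G / (p_E^2) = 0.0794 atm^-1.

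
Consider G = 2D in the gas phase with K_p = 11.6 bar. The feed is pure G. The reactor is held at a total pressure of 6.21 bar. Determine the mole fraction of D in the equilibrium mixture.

Basis: 1 mol G initially; let X = conversion of G. Extent ξ = X.
Moles: n_G = 1 − X; n_D = 2X.
n_T = Σnᵢ = 1 + X.
y_i = n_i/n_T, p_i = y_i·P. K_p = p_D^2 / (p_G).
Setting this equal to 11.6 bar and taking the physical root (0 < X < 1) gives X = 0.564.
Then n_D = 1.13, n_T = 1.56, so y_D = 0.721.

y_D = 0.721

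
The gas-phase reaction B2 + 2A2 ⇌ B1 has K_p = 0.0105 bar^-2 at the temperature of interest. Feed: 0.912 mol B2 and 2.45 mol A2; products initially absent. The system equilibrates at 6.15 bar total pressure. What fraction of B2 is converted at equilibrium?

Take 0.912 mol B2 as basis and let X be its fractional conversion, so ξ = 0.912X.
Moles: n_B2 = 0.912 − 0.912X; n_A2 = 2.45 − 1.82X; n_B1 = 0.912X.
Summing: n_T = 3.36 − 1.82X.
With p_i = (n_i/n_T)P, K_p = p_B1 / (p_B2 p_A2^2).
Setting this equal to 0.0105 bar^-2 and taking the physical root (0 < X < 1) gives X = 0.164.

X = 0.164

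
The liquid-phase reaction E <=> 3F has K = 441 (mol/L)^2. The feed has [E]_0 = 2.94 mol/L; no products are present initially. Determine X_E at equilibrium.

X = 0.764

Let X = conversion of E; extent ξ = 2.94·X mol/L.
Concentrations: [E] = 2.94 − 2.94X; [F] = 8.82X.
K = [F]^3 / ([E]).
This equals 441 at X = 0.764 (the root in 0 < X < 1).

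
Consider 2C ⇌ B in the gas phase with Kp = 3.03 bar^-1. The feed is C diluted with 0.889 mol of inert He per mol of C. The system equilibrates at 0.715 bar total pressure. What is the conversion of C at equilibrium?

X = 0.548

Take 1 mol C as basis and let X be its fractional conversion, so ξ = 0.5X.
Moles: n_C = 1 − X; n_B = 0.5X; n_I = 0.889 (inert).
Summing: n_T = 1.89 − 0.5X.
Mole fractions y_i = n_i/n_T; Kp = p_B / (p_C^2) with p_i = y_i·P.
Setting this equal to 3.03 bar^-1 and taking the physical root (0 < X < 1) gives X = 0.548.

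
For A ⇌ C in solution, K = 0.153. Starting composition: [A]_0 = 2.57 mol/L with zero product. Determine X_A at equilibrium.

Let X = conversion of A; extent ξ = 2.57·X mol/L.
Concentrations: [A] = 2.57 − 2.57X; [C] = 2.57X.
K = [C] / ([A]).
Equating to 0.153: the physical root is X = 0.133.

X = 0.133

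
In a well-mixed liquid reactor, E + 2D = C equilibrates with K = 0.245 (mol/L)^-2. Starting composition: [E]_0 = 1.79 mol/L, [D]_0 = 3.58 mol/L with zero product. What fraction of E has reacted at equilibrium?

Let X = conversion of E; extent ξ = 1.79·X mol/L.
Concentrations: [E] = 1.79 − 1.79X; [D] = 3.58 − 3.58X; [C] = 1.79X.
K = [C] / ([E] [D]^2).
Solving K = 0.245 for X ∈ (0,1): X = 0.469.

X = 0.469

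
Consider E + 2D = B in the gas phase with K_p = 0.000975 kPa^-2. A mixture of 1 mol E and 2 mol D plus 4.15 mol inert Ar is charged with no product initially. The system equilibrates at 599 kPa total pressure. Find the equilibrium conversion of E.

Take 1 mol E as basis and let X be its fractional conversion, so ξ = X.
Species balance: n_E = 1 − X; n_D = 2 − 2X; n_B = X; n_I = 4.15 (inert).
Summing: n_T = 7.15 − 2X.
With p_i = (n_i/n_T)P, K_p = p_B / (p_E p_D^2).
Equating to 0.000975 kPa^-2 and solving on 0 < X < 1: X = 0.743.

X = 0.743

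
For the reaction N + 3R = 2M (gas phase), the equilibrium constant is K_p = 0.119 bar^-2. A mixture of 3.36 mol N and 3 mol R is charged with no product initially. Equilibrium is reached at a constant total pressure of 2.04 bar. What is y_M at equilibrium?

y_M = 0.110

Basis: 3 mol R initially; let X = conversion of R. Extent ξ = X.
Moles: n_N = 3.36 − X; n_R = 3 − 3X; n_M = 2X.
n_T = Σnᵢ = 6.36 − 2X.
Mole fractions y_i = n_i/n_T; K_p = p_M^2 / (p_N p_R^3) with p_i = y_i·P.
Equating to 0.119 bar^-2 and solving on 0 < X < 1: X = 0.315.
Then n_M = 0.631, n_T = 5.73, so y_M = 0.110.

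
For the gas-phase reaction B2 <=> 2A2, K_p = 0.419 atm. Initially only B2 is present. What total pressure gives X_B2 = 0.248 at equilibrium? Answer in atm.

Let X = conversion of B2 (basis 1 mol B2); extent of reaction ξ = X.
Species balance: n_B2 = 1 − X; n_A2 = 2X.
Summing: n_T = 1 + X.
K_p = p_A2^2 / (p_B2) with p_i = (n_i/n_T)·P.
At X = 0.248: the mole-fraction product g(X) = Π y_i^ν_i = 0.2621. Since K_p = g(X)·P^{1}, P = (K_p/g)^(1/1) = (0.419/0.2621)^(1/1) = 1.6 atm.

P = 1.6 atm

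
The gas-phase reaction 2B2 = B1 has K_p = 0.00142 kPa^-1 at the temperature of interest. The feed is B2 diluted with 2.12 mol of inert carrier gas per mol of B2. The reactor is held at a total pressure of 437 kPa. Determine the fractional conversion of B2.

X = 0.239

Basis: 1 mol B2 initially; let X = conversion of B2. Extent ξ = 0.5X.
At extent ξ: n_B2 = 1 − X; n_B1 = 0.5X; n_I = 2.12 (inert).
n_T = Σnᵢ = 3.12 − 0.5X.
y_i = n_i/n_T, p_i = y_i·P. K_p = p_B1 / (p_B2^2).
Equating to 0.00142 kPa^-1 and solving on 0 < X < 1: X = 0.239.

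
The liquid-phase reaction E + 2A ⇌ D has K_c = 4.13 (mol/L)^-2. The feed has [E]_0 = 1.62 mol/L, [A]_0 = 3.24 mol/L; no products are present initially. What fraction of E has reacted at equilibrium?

X = 0.742

Let X = conversion of E; extent ξ = 1.62·X mol/L.
Concentrations: [E] = 1.62 − 1.62X; [A] = 3.24 − 3.24X; [D] = 1.62X.
K_c = [D] / ([E] [A]^2).
This equals 4.13 at X = 0.742 (the root in 0 < X < 1).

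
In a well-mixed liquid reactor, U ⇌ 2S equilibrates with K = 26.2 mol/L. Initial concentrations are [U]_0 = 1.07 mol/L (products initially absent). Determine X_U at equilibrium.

Let X = conversion of U; extent ξ = 1.07·X mol/L.
Concentrations: [U] = 1.07 − 1.07X; [S] = 2.14X.
K = [S]^2 / ([U]).
Equating to 26.2 mol/L: the physical root is X = 0.875.

X = 0.875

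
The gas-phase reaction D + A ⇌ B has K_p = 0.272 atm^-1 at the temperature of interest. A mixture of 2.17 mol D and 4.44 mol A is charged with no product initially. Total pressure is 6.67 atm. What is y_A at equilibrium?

y_A = 0.604

Let X = conversion of D (basis 2.17 mol D); extent of reaction ξ = 2.17X.
Species balance: n_D = 2.17 − 2.17X; n_A = 4.44 − 2.17X; n_B = 2.17X.
n_T = Σnᵢ = 6.61 − 2.17X.
y_i = n_i/n_T, p_i = y_i·P. K_p = p_B / (p_D p_A).
Equating to 0.272 atm^-1 and solving on 0 < X < 1: X = 0.523.
Then n_A = 3.31, n_T = 5.48, so y_A = 0.604.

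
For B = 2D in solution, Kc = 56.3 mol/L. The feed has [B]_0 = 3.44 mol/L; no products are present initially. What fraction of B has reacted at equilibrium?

Let X = conversion of B; extent ξ = 3.44·X mol/L.
Concentrations: [B] = 3.44 − 3.44X; [D] = 6.88X.
Kc = [D]^2 / ([B]).
This equals 56.3 at X = 0.831 (the root in 0 < X < 1).

X = 0.831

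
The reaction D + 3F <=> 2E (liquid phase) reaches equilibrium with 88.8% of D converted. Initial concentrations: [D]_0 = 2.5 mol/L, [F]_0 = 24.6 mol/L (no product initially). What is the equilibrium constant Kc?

Let X = conversion of D.
Concentrations: [D] = 2.5 − 2.5X; [F] = 24.6 − 7.5X; [E] = 5X.
At X = 0.888: [D] = 0.28, [F] = 17.9, [E] = 4.44.
Kc = [E]^2 / ([D] [F]^3) = 0.0122 (mol/L)^-2.

Kc = 0.0122 (mol/L)^-2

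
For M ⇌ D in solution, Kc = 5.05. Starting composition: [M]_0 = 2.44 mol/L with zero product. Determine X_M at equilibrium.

Let X = conversion of M; extent ξ = 2.44·X mol/L.
Concentrations: [M] = 2.44 − 2.44X; [D] = 2.44X.
Kc = [D] / ([M]).
This equals 5.05 at X = 0.835 (the root in 0 < X < 1).

X = 0.835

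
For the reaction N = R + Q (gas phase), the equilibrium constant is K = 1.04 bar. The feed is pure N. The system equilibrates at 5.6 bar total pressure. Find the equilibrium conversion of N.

Let X = conversion of N (basis 1 mol N); extent of reaction ξ = X.
Moles: n_N = 1 − X; n_R = X; n_Q = X.
Summing: n_T = 1 + X.
Mole fractions y_i = n_i/n_T; K = p_R p_Q / (p_N) with p_i = y_i·P.
This yields a degree-2 equation in X; solving on (0,1), X = 0.396.

X = 0.396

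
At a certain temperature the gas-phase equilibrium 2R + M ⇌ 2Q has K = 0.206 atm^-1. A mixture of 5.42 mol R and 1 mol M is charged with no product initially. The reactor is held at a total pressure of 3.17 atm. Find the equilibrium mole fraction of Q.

Basis: 1 mol M initially; let X = conversion of M. Extent ξ = X.
Species balance: n_R = 5.42 − 2X; n_M = 1 − X; n_Q = 2X.
Total moles n_T = 6.42 − X.
Mole fractions y_i = n_i/n_T; K = p_Q^2 / (p_R^2 p_M) with p_i = y_i·P.
Equating to 0.206 atm^-1 and solving on 0 < X < 1: X = 0.511.
Then n_Q = 1.02, n_T = 5.91, so y_Q = 0.173.

y_Q = 0.173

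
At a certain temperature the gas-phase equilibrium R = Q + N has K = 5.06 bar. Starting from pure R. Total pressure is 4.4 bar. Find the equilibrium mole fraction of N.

Take 1 mol R as basis and let X be its fractional conversion, so ξ = X.
Mole table: n_R = 1 − X; n_Q = X; n_N = X.
n_T = Σnᵢ = 1 + X.
With p_i = (n_i/n_T)P, K = p_Q p_N / (p_R).
Setting this equal to 5.06 bar and taking the physical root (0 < X < 1) gives X = 0.731.
Then n_N = 0.731, n_T = 1.73, so y_N = 0.422.

y_N = 0.422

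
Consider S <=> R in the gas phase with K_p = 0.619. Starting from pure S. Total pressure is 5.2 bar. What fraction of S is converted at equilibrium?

X = 0.382

Let X = conversion of S (basis 1 mol S); extent of reaction ξ = X.
Mole table: n_S = 1 − X; n_R = X.
Since Δν = 0, n_T = 1 throughout.
y_i = n_i/n_T, p_i = y_i·P. K_p = p_R / (p_S).
Substituting and setting equal to 0.619 gives a polynomial in X; the root in (0,1) is X = 0.382.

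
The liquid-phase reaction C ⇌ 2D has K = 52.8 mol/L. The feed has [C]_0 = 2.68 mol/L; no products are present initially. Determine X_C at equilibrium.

Let X = conversion of C; extent ξ = 2.68·X mol/L.
Concentrations: [C] = 2.68 − 2.68X; [D] = 5.36X.
K = [D]^2 / ([C]).
Setting equal to 52.8 and solving for X on (0,1) gives X = 0.852.

X = 0.852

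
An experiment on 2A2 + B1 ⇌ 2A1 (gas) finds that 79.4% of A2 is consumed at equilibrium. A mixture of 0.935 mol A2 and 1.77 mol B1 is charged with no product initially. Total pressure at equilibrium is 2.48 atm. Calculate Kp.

Kp = 9.99 atm^-1

Take 0.935 mol A2 as basis and let X be its fractional conversion, so ξ = 0.468X.
At extent ξ: n_A2 = 0.935 − 0.935X; n_B1 = 1.77 − 0.468X; n_A1 = 0.935X.
n_T = Σnᵢ = 2.71 − 0.468X.
At X = 0.794: n_A2 = 0.193, n_B1 = 1.4, n_A1 = 0.742, n_T = 2.33.
p_i = (n_i/n_T)·P. Kp = p_A1^2 / (p_A2^2 p_B1) = 9.99 atm^-1.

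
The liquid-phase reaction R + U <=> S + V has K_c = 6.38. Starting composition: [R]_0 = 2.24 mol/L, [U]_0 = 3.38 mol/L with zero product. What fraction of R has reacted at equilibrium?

Let X = conversion of R; extent ξ = 2.24·X mol/L.
Concentrations: [R] = 2.24 − 2.24X; [U] = 3.38 − 2.24X; [S] = 2.24X; [V] = 2.24X.
K_c = [S] [V] / ([R] [U]).
This equals 6.38 at X = 0.837 (the root in 0 < X < 1).

X = 0.837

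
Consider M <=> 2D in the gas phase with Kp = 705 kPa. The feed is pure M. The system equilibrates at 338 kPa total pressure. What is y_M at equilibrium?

y_M = 0.261

Take 1 mol M as basis and let X be its fractional conversion, so ξ = X.
Mole table: n_M = 1 − X; n_D = 2X.
Total moles n_T = 1 + X.
Mole fractions y_i = n_i/n_T; Kp = p_D^2 / (p_M) with p_i = y_i·P.
Setting this equal to 705 kPa and taking the physical root (0 < X < 1) gives X = 0.585.
Then n_M = 0.415, n_T = 1.59, so y_M = 0.261.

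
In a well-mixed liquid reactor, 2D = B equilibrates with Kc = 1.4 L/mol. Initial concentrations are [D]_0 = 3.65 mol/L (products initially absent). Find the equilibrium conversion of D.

X = 0.732

Let X = conversion of D; extent ξ = 3.65X/2 mol/L.
Concentrations: [D] = 3.65 − 3.65X; [B] = 1.82X.
Kc = [B] / ([D]^2).
Equating to 1.4 L/mol: the physical root is X = 0.732.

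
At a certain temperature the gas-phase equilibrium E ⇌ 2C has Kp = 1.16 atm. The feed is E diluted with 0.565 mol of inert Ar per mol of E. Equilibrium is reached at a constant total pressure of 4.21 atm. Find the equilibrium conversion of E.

X = 0.300

Take 1 mol E as basis and let X be its fractional conversion, so ξ = X.
At extent ξ: n_E = 1 − X; n_C = 2X; n_I = 0.565 (inert).
n_T = Σnᵢ = 1.56 + X.
With p_i = (n_i/n_T)P, Kp = p_C^2 / (p_E).
Equating to 1.16 atm and solving on 0 < X < 1: X = 0.300.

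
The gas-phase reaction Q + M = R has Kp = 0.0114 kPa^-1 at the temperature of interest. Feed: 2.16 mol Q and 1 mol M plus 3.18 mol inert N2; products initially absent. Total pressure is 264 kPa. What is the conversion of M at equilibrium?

X = 0.465

Basis: 1 mol M initially; let X = conversion of M. Extent ξ = X.
At extent ξ: n_Q = 2.16 − X; n_M = 1 − X; n_R = X; n_I = 3.18 (inert).
Total moles n_T = 6.34 − X.
Mole fractions y_i = n_i/n_T; Kp = p_R / (p_Q p_M) with p_i = y_i·P.
Setting this equal to 0.0114 kPa^-1 and taking the physical root (0 < X < 1) gives X = 0.465.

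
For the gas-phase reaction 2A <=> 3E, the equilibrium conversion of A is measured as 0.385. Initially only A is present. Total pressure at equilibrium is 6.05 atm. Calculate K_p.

K_p = 2.58 atm

Let X = conversion of A (basis 1 mol A); extent of reaction ξ = 0.5X.
At extent ξ: n_A = 1 − X; n_E = 1.5X.
Summing: n_T = 1 + 0.5X.
At X = 0.385: n_A = 0.615, n_E = 0.578, n_T = 1.19.
p_i = (n_i/n_T)·P. K_p = p_E^3 / (p_A^2) = 2.58 atm.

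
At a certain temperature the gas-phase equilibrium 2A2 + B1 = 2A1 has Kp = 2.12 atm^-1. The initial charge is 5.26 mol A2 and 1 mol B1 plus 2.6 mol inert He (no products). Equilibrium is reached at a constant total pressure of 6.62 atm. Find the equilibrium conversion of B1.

Let X = conversion of B1 (basis 1 mol B1); extent of reaction ξ = X.
Mole table: n_A2 = 5.26 − 2X; n_B1 = 1 − X; n_A1 = 2X; n_I = 2.6 (inert).
Summing: n_T = 8.86 − X.
y_i = n_i/n_T, p_i = y_i·P. Kp = p_A1^2 / (p_A2^2 p_B1).
Setting this equal to 2.12 atm^-1 and taking the physical root (0 < X < 1) gives X = 0.864.

X = 0.864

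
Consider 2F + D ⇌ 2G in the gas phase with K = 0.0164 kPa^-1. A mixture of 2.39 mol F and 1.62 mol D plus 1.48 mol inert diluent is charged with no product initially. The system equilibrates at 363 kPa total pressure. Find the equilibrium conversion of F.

Take 2.39 mol F as basis and let X be its fractional conversion, so ξ = 1.2X.
Moles: n_F = 2.39 − 2.39X; n_D = 1.62 − 1.2X; n_G = 2.39X; n_I = 1.48 (inert).
Total moles n_T = 5.49 − 1.2X.
y_i = n_i/n_T, p_i = y_i·P. K = p_G^2 / (p_F^2 p_D).
Setting this equal to 0.0164 kPa^-1 and taking the physical root (0 < X < 1) gives X = 0.524.

X = 0.524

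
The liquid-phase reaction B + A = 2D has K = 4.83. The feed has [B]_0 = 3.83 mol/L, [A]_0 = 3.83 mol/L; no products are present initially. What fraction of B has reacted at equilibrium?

Let X = conversion of B; extent ξ = 3.83·X mol/L.
Concentrations: [B] = 3.83 − 3.83X; [A] = 3.83 − 3.83X; [D] = 7.66X.
K = [D]^2 / ([B] [A]).
Equating to 4.83: the physical root is X = 0.524.

X = 0.524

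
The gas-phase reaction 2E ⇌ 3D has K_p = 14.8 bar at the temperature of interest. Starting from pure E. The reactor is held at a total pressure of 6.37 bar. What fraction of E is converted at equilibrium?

Basis: 1 mol E initially; let X = conversion of E. Extent ξ = 0.5X.
Moles: n_E = 1 − X; n_D = 1.5X.
n_T = Σnᵢ = 1 + 0.5X.
y_i = n_i/n_T, p_i = y_i·P. K_p = p_D^3 / (p_E^2).
Setting this equal to 14.8 bar and taking the physical root (0 < X < 1) gives X = 0.557.

X = 0.557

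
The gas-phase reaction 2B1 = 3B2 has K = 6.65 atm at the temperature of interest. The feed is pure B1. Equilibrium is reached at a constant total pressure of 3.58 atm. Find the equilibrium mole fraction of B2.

y_B2 = 0.632

Take 1 mol B1 as basis and let X be its fractional conversion, so ξ = 0.5X.
Moles: n_B1 = 1 − X; n_B2 = 1.5X.
Summing: n_T = 1 + 0.5X.
With p_i = (n_i/n_T)P, K = p_B2^3 / (p_B1^2).
This yields a degree-3 equation in X; solving on (0,1), X = 0.533.
Then n_B2 = 0.8, n_T = 1.27, so y_B2 = 0.632.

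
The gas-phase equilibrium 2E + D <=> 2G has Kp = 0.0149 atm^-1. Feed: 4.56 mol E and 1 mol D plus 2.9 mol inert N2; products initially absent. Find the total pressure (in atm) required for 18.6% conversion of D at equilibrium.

P = 5.38 atm

Let X = conversion of D (basis 1 mol D); extent of reaction ξ = X.
Moles: n_E = 4.56 − 2X; n_D = 1 − X; n_G = 2X; n_I = 2.9 (inert).
Total moles n_T = 8.46 − X.
Kp = p_G^2 / (p_E^2 p_D) with p_i = (n_i/n_T)·P.
At X = 0.186: the mole-fraction product g(X) = Π y_i^ν_i = 0.0802. Since Kp = g(X)·P^{-1}, P = (g/Kp)^(1/1) = (0.0802/0.0149)^(1/1) = 5.38 atm.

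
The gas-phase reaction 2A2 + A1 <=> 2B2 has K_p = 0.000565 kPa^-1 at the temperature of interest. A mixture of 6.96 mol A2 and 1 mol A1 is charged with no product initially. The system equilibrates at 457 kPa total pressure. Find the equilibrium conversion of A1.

X = 0.428

Let X = conversion of A1 (basis 1 mol A1); extent of reaction ξ = X.
Mole table: n_A2 = 6.96 − 2X; n_A1 = 1 − X; n_B2 = 2X.
n_T = Σnᵢ = 7.96 − X.
With p_i = (n_i/n_T)P, K_p = p_B2^2 / (p_A2^2 p_A1).
Equating to 0.000565 kPa^-1 and solving on 0 < X < 1: X = 0.428.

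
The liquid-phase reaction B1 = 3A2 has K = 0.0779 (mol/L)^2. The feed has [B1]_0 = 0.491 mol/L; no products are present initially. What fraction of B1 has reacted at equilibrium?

X = 0.211

Let X = conversion of B1; extent ξ = 0.491·X mol/L.
Concentrations: [B1] = 0.491 − 0.491X; [A2] = 1.47X.
K = [A2]^3 / ([B1]).
Solving K = 0.0779 for X ∈ (0,1): X = 0.211.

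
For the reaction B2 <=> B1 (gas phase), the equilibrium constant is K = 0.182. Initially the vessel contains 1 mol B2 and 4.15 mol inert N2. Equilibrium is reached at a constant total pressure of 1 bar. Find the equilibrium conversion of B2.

Basis: 1 mol B2 initially; let X = conversion of B2. Extent ξ = X.
At extent ξ: n_B2 = 1 − X; n_B1 = X; n_I = 4.15 (inert).
n_T stays at 5.15 (no change in mole number).
With p_i = (n_i/n_T)P, K = p_B1 / (p_B2).
Setting this equal to 0.182 and taking the physical root (0 < X < 1) gives X = 0.154.

X = 0.154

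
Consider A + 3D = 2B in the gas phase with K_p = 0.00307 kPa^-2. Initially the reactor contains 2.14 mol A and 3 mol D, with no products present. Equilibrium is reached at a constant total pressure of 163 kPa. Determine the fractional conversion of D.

X = 0.781

Let X = conversion of D (basis 3 mol D); extent of reaction ξ = X.
Moles: n_A = 2.14 − X; n_D = 3 − 3X; n_B = 2X.
Summing: n_T = 5.14 − 2X.
Mole fractions y_i = n_i/n_T; K_p = p_B^2 / (p_A p_D^3) with p_i = y_i·P.
Substituting and setting equal to 0.00307 kPa^-2 gives a polynomial in X; the root in (0,1) is X = 0.781.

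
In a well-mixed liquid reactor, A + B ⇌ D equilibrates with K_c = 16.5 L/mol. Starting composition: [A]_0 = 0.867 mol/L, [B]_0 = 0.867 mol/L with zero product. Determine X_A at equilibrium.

X = 0.768

Let X = conversion of A; extent ξ = 0.867·X mol/L.
Concentrations: [A] = 0.867 − 0.867X; [B] = 0.867 − 0.867X; [D] = 0.867X.
K_c = [D] / ([A] [B]).
Solving K_c = 16.5 for X ∈ (0,1): X = 0.768.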